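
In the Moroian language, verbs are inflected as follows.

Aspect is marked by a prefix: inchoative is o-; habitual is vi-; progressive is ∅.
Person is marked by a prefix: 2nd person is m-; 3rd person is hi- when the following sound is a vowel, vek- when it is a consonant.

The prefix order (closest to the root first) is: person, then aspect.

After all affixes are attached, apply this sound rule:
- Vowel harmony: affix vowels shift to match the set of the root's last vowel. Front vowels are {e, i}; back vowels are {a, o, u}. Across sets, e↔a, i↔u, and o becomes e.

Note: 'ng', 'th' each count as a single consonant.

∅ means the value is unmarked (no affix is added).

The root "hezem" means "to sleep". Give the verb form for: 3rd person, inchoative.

evekhezem

Attach person 3rd person vek- (before consonant 'h') → vekhezem.
Attach aspect inchoative o- → ovekhezem.
Apply vowel harmony: ovekhezem → evekhezem.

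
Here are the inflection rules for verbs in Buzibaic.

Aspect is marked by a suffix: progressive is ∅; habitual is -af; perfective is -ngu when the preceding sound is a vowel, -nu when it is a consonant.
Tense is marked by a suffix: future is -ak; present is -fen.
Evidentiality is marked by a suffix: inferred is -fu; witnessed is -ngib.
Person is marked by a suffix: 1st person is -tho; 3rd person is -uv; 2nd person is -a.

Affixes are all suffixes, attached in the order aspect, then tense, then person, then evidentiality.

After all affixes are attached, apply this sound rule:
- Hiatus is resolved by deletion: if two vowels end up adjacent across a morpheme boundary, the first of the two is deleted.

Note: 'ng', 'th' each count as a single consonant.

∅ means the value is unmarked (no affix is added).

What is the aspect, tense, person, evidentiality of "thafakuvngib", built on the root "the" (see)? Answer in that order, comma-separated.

habitual, future, 3rd person, witnessed

Segment: the-af-ak-uv-ngib.
aspect: -af → habitual.
tense: -ak → future.
person: -uv → 3rd person.
evidentiality: -ngib → witnessed.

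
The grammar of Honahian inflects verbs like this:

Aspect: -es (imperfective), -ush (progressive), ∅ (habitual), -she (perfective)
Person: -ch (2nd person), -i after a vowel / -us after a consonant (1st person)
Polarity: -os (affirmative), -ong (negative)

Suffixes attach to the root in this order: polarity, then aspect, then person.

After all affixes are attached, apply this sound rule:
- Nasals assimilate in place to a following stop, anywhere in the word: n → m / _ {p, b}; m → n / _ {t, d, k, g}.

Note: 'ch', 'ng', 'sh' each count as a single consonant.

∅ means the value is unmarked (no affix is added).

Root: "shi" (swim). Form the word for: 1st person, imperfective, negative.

Attach polarity negative -ong → shiong.
Attach aspect imperfective -es → shionges.
Attach person 1st person -us (after consonant 's') → shiongesus.
Nasal assimilation: no change.

shiongesus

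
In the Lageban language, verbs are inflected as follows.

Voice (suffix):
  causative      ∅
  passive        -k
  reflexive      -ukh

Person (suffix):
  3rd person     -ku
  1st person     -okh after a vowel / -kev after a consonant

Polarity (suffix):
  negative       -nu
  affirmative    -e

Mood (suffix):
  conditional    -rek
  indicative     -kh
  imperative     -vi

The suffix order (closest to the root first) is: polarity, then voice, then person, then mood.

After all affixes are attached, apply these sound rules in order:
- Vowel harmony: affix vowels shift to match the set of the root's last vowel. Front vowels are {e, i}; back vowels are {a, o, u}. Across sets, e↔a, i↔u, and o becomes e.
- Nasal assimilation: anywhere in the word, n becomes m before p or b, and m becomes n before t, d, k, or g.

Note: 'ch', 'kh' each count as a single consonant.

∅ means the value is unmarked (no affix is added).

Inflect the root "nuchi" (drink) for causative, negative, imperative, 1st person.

Attach polarity negative -nu → nuchinu.
voice = causative: zero marking, form stays nuchinu.
Attach person 1st person -okh (after vowel 'u') → nuchinuokh.
Attach mood imperative -vi → nuchinuokhvi.
Apply vowel harmony: nuchinuokhvi → nuchiniekhvi.
Nasal assimilation: no change.

nuchiniekhvi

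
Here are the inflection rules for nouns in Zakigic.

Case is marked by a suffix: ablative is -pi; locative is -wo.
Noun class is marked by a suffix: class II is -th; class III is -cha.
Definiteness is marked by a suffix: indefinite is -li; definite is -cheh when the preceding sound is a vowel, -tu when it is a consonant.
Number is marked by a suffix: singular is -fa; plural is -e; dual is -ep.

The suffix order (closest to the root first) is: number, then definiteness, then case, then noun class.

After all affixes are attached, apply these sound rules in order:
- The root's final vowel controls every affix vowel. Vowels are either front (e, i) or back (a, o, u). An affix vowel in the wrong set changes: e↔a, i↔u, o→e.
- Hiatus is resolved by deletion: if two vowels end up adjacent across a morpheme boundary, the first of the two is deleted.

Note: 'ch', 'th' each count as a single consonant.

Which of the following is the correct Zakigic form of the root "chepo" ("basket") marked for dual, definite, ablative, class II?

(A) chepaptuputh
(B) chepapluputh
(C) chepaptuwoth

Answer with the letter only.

A

Attach number dual -ep → chepoep.
Attach definiteness definite -tu (after consonant 'p') → chepoeptu.
Attach case ablative -pi → chepoeptupi.
Attach noun class class II -th → chepoeptupith.
Apply vowel harmony: chepoeptupith → chepoaptuputh.
Apply vowel deletion: chepoaptuputh → chepaptuputh.
So the correct form is chepaptuputh, option (A).
(C) chepaptuwoth is wrong: it uses locative instead of ablative for case.
(B) chepapluputh is wrong: it uses indefinite instead of definite for definiteness.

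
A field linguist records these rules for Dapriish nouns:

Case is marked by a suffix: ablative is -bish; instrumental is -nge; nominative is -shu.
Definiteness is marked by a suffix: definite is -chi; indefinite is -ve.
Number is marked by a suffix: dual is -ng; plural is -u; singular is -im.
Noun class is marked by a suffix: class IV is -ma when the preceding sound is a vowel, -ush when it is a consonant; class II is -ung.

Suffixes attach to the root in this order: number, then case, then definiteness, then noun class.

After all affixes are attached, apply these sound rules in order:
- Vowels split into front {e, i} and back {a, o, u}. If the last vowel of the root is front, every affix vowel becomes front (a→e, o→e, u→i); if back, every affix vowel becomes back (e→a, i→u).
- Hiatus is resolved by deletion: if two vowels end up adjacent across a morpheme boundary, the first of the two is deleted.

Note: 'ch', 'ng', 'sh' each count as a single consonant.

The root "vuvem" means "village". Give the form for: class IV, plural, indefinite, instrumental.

Attach number plural -u → vuvemu.
Attach case instrumental -nge → vuvemunge.
Attach definiteness indefinite -ve → vuvemungeve.
Attach noun class class IV -ma (after vowel 'e') → vuvemungevema.
Apply vowel harmony: vuvemungevema → vuvemingeveme.
Vowel deletion: no change.

vuvemingeveme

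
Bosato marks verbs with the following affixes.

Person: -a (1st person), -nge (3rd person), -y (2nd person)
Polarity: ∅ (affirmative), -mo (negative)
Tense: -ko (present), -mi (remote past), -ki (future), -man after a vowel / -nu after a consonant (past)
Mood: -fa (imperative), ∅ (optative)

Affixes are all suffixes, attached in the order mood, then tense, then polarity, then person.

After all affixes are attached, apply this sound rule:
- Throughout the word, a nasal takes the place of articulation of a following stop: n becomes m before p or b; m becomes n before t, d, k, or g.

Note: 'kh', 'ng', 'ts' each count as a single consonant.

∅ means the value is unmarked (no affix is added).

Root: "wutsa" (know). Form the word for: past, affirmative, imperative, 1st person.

wutsafamana

Attach mood imperative -fa → wutsafa.
Attach tense past -man (after vowel 'a') → wutsafaman.
polarity = affirmative: zero marking, form stays wutsafaman.
Attach person 1st person -a → wutsafamana.
Nasal assimilation: no change.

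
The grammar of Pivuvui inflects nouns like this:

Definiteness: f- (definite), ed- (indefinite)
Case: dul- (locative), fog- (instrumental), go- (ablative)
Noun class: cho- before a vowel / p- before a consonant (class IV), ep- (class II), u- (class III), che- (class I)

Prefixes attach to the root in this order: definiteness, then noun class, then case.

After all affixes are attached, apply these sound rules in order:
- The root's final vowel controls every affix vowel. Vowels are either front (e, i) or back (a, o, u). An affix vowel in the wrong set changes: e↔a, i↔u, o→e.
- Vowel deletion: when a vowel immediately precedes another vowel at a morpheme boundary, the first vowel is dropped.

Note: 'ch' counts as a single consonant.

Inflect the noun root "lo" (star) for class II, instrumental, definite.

Attach definiteness definite f- → flo.
Attach noun class class II ep- → epflo.
Attach case instrumental fog- → fogepflo.
Apply vowel harmony: fogepflo → fogapflo.
Vowel deletion: no change.

fogapflo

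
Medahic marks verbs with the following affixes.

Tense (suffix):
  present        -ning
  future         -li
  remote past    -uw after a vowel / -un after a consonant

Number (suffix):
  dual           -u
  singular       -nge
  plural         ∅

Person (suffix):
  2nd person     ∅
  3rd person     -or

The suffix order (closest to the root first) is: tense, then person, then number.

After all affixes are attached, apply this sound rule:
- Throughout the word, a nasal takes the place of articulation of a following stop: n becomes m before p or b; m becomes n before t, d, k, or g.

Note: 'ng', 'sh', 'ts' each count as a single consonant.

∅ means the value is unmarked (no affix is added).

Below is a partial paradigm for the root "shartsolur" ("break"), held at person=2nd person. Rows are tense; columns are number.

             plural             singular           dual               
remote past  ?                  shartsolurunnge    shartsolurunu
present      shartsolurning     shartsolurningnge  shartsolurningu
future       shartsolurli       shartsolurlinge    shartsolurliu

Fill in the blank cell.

shartsolurun

Attach tense remote past -un (after consonant 'r') → shartsolurun.
person = 2nd person: zero marking, form stays shartsolurun.
number = plural: zero marking, form stays shartsolurun.
Nasal assimilation: no change.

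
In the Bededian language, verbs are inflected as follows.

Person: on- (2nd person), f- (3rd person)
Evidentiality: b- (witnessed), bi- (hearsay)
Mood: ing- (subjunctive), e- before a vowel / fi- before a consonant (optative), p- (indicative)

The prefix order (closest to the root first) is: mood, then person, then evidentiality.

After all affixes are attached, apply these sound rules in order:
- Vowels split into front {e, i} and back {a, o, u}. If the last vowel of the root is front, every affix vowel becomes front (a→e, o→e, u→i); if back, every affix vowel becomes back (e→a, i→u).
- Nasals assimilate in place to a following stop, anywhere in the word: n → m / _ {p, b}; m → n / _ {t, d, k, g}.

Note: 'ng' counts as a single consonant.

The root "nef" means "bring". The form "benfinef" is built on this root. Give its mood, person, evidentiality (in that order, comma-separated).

Segment: b-on-fi-nef.
mood: e/fi- → optative.
person: on- → 2nd person.
evidentiality: b- → witnessed.

optative, 2nd person, witnessed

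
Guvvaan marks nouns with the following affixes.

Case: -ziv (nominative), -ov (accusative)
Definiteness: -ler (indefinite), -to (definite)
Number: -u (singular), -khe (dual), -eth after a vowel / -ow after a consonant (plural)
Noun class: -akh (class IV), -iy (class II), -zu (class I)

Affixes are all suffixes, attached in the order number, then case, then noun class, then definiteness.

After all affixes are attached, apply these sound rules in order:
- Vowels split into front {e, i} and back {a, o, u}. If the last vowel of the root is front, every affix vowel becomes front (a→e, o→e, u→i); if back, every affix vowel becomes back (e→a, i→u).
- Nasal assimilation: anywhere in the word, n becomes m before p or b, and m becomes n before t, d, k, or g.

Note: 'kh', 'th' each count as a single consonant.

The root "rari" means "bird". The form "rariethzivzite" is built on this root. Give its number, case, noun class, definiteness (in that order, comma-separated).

Segment: rari-eth-ziv-zu-to.
number: -eth/ow → plural.
case: -ziv → nominative.
noun class: -zu → class I.
definiteness: -to → definite.

plural, nominative, class I, definite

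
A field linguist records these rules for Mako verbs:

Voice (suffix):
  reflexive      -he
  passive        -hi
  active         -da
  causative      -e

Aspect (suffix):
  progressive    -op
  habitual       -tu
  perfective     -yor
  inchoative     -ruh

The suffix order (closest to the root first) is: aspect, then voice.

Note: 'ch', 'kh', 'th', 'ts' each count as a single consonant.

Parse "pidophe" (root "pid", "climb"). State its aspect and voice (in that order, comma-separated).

progressive, reflexive

Segment: pid-op-he.
aspect: -op → progressive.
voice: -he → reflexive.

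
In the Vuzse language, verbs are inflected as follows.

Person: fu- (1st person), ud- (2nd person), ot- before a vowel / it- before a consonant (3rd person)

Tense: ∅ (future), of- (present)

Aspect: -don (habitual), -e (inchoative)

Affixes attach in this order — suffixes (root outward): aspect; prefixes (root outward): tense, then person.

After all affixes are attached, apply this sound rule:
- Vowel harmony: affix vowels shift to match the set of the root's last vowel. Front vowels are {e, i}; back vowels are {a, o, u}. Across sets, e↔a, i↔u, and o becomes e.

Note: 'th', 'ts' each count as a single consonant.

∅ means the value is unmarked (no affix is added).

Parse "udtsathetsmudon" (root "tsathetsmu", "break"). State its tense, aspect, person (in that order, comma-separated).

Segment: ud-tsathetsmu-don.
tense: ∅ → future.
aspect: -don → habitual.
person: ud- → 2nd person.

future, habitual, 2nd person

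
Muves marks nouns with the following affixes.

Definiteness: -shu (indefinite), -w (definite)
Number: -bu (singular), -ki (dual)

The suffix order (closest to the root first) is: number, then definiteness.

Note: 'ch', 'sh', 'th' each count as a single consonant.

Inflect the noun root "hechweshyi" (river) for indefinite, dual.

Attach number dual -ki → hechweshyiki.
Attach definiteness indefinite -shu → hechweshyikishu.

hechweshyikishu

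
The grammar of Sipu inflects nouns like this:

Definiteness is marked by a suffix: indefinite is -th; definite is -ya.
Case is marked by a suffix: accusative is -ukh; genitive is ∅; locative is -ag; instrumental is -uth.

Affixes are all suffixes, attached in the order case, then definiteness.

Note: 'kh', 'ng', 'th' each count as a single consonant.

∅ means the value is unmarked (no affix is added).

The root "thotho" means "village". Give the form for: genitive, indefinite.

thothoth

case = genitive: zero marking, form stays thotho.
Attach definiteness indefinite -th → thothoth.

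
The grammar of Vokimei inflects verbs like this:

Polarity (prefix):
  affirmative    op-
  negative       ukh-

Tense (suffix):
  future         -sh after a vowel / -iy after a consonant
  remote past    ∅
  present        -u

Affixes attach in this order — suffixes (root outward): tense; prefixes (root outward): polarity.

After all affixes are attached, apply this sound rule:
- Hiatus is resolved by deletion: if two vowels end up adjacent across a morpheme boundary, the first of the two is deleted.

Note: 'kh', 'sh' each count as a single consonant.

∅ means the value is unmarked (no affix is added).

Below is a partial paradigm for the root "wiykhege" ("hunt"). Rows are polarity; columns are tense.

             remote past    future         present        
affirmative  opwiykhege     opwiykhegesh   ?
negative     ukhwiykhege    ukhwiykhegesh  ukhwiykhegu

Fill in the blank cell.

opwiykhegu

Attach polarity affirmative op- → opwiykhege.
Attach tense present -u → opwiykhegeu.
Apply vowel deletion: opwiykhegeu → opwiykhegu.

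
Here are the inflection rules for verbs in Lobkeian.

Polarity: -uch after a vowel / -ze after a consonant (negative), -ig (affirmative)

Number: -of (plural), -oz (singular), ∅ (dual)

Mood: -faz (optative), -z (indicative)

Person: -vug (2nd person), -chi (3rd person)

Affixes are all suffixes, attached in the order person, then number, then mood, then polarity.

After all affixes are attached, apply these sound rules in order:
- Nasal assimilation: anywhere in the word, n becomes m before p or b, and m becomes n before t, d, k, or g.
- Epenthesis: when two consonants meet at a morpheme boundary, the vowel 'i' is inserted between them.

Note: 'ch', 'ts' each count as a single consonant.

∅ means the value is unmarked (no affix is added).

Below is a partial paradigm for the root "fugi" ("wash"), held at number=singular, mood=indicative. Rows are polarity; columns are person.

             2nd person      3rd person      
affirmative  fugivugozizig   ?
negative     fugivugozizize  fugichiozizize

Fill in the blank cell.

Attach person 3rd person -chi → fugichi.
Attach number singular -oz → fugichioz.
Attach mood indicative -z → fugichiozz.
Attach polarity affirmative -ig → fugichiozzig.
Nasal assimilation: no change.
Apply epenthesis: fugichiozzig → fugichiozizig.

fugichiozizig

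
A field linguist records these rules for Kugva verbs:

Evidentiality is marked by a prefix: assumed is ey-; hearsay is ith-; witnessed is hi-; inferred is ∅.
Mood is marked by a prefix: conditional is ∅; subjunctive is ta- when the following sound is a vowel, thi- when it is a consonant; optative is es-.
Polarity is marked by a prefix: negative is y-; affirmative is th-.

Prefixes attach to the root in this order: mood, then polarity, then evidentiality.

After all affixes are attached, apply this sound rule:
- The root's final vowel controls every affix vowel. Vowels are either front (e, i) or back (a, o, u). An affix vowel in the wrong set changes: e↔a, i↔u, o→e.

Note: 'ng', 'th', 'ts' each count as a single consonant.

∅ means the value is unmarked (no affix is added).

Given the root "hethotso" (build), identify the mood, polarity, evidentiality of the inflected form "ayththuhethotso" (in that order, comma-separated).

subjunctive, affirmative, assumed

Segment: ey-th-thi-hethotso.
mood: ta/thi- → subjunctive.
polarity: th- → affirmative.
evidentiality: ey- → assumed.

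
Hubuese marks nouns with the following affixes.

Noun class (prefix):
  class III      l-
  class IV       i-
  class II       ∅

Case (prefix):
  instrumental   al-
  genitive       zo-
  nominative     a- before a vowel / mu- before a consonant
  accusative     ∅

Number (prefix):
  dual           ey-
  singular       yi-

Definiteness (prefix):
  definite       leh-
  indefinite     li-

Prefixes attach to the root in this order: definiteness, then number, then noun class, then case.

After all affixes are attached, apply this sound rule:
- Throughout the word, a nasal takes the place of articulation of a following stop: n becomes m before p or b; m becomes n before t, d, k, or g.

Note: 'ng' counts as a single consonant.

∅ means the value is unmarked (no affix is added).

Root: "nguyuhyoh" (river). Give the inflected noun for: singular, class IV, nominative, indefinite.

aiyilinguyuhyoh

Attach definiteness indefinite li- → linguyuhyoh.
Attach number singular yi- → yilinguyuhyoh.
Attach noun class class IV i- → iyilinguyuhyoh.
Attach case nominative a- (before vowel 'i') → aiyilinguyuhyoh.
Nasal assimilation: no change.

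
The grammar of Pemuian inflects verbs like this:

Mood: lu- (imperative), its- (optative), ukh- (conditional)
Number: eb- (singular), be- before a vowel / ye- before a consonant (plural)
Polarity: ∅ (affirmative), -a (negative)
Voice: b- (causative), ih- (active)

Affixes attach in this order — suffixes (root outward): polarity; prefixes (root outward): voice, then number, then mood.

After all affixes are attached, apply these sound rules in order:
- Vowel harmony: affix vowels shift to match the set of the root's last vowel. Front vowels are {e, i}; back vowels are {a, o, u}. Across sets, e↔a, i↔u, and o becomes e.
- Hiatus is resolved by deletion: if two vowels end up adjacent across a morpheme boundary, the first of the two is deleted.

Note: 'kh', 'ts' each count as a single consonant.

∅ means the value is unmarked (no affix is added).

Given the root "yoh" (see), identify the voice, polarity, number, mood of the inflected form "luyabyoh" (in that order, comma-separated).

causative, affirmative, plural, imperative

Segment: lu-ye-b-yoh.
voice: b- → causative.
polarity: ∅ → affirmative.
number: be/ye- → plural.
mood: lu- → imperative.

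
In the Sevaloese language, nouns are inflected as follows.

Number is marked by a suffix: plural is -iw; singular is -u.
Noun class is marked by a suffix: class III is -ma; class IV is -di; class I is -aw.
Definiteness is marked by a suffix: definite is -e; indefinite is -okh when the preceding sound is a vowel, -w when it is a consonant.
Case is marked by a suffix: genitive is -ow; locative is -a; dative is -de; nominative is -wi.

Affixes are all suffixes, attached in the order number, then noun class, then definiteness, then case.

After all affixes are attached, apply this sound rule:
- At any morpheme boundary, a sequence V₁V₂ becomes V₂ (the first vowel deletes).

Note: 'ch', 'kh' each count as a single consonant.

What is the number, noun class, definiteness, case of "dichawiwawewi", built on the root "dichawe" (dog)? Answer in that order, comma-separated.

plural, class I, definite, nominative

Segment: dichawe-iw-aw-e-wi.
number: -iw → plural.
noun class: -aw → class I.
definiteness: -e → definite.
case: -wi → nominative.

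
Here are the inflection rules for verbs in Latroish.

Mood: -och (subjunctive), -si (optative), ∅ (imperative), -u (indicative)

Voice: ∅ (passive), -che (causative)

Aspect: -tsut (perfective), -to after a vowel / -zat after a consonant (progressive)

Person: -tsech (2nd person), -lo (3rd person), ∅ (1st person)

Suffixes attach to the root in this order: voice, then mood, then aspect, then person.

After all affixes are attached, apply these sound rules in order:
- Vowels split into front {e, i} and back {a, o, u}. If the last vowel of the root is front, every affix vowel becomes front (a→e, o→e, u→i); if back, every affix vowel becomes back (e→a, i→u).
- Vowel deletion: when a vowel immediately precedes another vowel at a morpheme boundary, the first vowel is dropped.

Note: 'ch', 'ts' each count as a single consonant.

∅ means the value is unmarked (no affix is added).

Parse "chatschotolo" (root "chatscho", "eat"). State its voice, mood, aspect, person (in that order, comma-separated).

passive, imperative, progressive, 3rd person

Segment: chatscho-to-lo.
voice: ∅ → passive.
mood: ∅ → imperative.
aspect: -to/zat → progressive.
person: -lo → 3rd person.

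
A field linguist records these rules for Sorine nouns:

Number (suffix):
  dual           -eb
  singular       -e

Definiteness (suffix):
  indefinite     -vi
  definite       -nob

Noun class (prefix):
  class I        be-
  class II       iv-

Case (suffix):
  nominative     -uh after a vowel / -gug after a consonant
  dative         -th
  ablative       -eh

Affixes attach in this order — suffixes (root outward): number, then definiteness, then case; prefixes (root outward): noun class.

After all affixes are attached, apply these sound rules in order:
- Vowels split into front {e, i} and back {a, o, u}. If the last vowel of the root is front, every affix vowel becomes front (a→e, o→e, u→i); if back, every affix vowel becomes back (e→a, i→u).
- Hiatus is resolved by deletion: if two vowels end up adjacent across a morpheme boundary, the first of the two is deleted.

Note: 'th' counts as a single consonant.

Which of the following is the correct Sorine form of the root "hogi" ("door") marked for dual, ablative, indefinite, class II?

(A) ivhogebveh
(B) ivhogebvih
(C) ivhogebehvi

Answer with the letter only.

Attach number dual -eb → hogieb.
Attach definiteness indefinite -vi → hogiebvi.
Attach noun class class II iv- → ivhogiebvi.
Attach case ablative -eh → ivhogiebvieh.
Vowel harmony: no change.
Apply vowel deletion: ivhogiebvieh → ivhogebveh.
So the correct form is ivhogebveh, option (A).
(C) ivhogebehvi is wrong: it has the affixes in the wrong order.
(B) ivhogebvih is wrong: it uses nominative instead of ablative for case.

A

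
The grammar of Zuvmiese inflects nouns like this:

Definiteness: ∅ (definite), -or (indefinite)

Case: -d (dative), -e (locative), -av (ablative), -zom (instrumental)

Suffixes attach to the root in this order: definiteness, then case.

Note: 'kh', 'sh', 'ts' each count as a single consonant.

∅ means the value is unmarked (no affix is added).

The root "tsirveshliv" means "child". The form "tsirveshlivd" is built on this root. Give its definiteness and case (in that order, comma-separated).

Segment: tsirveshliv-d.
definiteness: ∅ → definite.
case: -d → dative.

definite, dative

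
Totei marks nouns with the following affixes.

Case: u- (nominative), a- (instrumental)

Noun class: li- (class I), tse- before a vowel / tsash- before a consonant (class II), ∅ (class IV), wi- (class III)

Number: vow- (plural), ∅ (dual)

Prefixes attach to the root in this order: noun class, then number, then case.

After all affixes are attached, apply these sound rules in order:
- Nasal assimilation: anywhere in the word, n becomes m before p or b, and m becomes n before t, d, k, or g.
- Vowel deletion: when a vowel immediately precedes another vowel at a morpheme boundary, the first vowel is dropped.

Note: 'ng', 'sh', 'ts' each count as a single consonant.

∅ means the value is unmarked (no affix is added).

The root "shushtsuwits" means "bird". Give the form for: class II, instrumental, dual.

atsashshushtsuwits

Attach noun class class II tsash- (before consonant 'sh') → tsashshushtsuwits.
number = dual: zero marking, form stays tsashshushtsuwits.
Attach case instrumental a- → atsashshushtsuwits.
Nasal assimilation: no change.
Vowel deletion: no change.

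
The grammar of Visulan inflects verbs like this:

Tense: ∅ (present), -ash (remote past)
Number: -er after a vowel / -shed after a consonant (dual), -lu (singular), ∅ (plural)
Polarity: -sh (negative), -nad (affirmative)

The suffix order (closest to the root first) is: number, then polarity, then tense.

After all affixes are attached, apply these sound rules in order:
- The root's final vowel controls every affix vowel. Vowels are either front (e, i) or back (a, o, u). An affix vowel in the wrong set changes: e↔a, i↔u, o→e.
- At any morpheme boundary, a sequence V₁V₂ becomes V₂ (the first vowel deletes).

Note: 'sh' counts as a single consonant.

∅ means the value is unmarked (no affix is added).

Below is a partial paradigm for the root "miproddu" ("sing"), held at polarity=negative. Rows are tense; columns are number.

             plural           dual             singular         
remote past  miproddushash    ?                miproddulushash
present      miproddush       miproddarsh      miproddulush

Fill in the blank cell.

Attach number dual -er (after vowel 'u') → miprodduer.
Attach polarity negative -sh → miprodduersh.
Attach tense remote past -ash → miprodduershash.
Apply vowel harmony: miprodduershash → miprodduarshash.
Apply vowel deletion: miprodduarshash → miproddarshash.

miproddarshash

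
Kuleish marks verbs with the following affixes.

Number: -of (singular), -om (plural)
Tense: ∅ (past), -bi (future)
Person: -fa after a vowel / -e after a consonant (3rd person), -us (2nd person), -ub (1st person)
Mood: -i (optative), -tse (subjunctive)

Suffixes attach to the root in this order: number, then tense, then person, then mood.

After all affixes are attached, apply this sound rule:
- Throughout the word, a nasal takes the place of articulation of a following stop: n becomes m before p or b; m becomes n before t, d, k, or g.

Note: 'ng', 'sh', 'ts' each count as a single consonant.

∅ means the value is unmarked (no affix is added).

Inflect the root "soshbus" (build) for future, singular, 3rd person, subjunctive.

Attach number singular -of → soshbusof.
Attach tense future -bi → soshbusofbi.
Attach person 3rd person -fa (after vowel 'i') → soshbusofbifa.
Attach mood subjunctive -tse → soshbusofbifatse.
Nasal assimilation: no change.

soshbusofbifatse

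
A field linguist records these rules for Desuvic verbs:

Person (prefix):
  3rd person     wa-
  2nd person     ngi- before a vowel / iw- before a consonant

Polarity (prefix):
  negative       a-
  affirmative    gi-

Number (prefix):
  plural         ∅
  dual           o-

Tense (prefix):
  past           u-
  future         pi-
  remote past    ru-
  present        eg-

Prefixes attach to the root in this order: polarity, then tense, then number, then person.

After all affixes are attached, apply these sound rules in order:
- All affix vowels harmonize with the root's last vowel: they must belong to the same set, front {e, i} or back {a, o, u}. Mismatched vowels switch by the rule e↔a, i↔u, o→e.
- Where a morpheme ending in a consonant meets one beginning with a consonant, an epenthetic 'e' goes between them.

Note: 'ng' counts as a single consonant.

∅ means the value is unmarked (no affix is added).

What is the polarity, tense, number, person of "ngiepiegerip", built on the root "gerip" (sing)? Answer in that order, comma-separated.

negative, future, dual, 2nd person

Segment: ngi-o-pi-a-gerip.
polarity: a- → negative.
tense: pi- → future.
number: o- → dual.
person: ngi/iw- → 2nd person.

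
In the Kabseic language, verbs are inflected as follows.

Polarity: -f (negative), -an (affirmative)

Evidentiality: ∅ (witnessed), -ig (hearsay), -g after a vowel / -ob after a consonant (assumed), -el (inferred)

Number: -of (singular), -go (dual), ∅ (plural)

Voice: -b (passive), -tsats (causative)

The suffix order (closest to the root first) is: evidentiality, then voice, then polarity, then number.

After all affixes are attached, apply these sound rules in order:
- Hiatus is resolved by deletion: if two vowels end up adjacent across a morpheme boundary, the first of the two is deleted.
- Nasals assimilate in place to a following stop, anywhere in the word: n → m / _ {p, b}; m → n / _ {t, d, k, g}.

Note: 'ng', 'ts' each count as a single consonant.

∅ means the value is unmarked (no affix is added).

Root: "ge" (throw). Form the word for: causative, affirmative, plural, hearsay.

Attach evidentiality hearsay -ig → geig.
Attach voice causative -tsats → geigtsats.
Attach polarity affirmative -an → geigtsatsan.
number = plural: zero marking, form stays geigtsatsan.
Apply vowel deletion: geigtsatsan → gigtsatsan.
Nasal assimilation: no change.

gigtsatsan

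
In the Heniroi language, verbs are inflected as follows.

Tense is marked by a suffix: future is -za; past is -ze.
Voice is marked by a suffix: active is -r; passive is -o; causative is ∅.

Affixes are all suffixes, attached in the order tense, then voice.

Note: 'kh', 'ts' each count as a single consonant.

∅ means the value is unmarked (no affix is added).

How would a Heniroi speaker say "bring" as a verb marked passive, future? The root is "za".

zazao

Attach tense future -za → zaza.
Attach voice passive -o → zazao.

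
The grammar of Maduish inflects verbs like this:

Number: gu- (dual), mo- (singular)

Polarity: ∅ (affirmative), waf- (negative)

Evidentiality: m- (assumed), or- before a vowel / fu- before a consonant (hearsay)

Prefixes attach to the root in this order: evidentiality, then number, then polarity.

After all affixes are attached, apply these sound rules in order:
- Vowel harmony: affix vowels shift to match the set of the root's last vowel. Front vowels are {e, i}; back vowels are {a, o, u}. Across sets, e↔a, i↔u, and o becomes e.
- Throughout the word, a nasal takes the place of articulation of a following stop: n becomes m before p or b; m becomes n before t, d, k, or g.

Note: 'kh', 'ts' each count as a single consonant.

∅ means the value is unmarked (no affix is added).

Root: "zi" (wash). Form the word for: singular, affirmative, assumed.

Attach evidentiality assumed m- → mzi.
Attach number singular mo- → momzi.
polarity = affirmative: zero marking, form stays momzi.
Apply vowel harmony: momzi → memzi.
Nasal assimilation: no change.

memzi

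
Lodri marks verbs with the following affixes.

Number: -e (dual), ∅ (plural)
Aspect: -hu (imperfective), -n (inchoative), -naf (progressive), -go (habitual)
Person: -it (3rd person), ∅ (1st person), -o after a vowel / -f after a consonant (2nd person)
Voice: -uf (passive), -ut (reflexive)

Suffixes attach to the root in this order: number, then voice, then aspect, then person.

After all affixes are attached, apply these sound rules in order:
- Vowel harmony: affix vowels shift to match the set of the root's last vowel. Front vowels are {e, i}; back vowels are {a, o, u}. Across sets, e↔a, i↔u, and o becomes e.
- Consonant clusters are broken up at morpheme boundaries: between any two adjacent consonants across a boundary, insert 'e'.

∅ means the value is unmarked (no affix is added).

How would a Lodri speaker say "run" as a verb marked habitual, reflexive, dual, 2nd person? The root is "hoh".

Attach number dual -e → hohe.
Attach voice reflexive -ut → hoheut.
Attach aspect habitual -go → hoheutgo.
Attach person 2nd person -o (after vowel 'o') → hoheutgoo.
Apply vowel harmony: hoheutgoo → hohautgoo.
Apply epenthesis: hohautgoo → hohautegoo.

hohautegoo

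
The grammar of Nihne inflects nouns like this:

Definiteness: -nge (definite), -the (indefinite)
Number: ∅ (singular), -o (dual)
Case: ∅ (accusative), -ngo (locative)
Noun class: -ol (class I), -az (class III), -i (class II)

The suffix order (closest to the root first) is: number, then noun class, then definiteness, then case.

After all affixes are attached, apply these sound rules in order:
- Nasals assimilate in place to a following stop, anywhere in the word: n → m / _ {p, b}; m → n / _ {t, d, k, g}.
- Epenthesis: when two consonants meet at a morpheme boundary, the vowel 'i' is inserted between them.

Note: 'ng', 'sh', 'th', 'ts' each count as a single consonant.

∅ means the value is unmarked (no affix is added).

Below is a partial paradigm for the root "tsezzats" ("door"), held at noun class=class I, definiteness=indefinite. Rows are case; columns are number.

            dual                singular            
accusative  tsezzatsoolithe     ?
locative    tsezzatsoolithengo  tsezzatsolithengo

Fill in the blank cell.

tsezzatsolithe

number = singular: zero marking, form stays tsezzats.
Attach noun class class I -ol → tsezzatsol.
Attach definiteness indefinite -the → tsezzatsolthe.
case = accusative: zero marking, form stays tsezzatsolthe.
Nasal assimilation: no change.
Apply epenthesis: tsezzatsolthe → tsezzatsolithe.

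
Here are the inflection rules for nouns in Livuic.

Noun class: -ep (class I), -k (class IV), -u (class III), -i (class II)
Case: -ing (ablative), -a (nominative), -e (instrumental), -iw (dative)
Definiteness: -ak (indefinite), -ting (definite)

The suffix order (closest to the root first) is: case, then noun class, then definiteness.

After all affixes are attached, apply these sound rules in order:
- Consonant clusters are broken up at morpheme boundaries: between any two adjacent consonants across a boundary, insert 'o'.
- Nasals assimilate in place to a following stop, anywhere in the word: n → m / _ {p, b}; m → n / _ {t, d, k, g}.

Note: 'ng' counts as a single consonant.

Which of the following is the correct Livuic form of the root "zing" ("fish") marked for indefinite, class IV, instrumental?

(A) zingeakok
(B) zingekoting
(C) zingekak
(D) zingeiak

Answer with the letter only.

C

Attach case instrumental -e → zinge.
Attach noun class class IV -k → zingek.
Attach definiteness indefinite -ak → zingekak.
Epenthesis: no change.
Nasal assimilation: no change.
So the correct form is zingekak, option (C).
(B) zingekoting is wrong: it uses definite instead of indefinite for definiteness.
(A) zingeakok is wrong: it has the affixes in the wrong order.
(D) zingeiak is wrong: it uses class II instead of class IV for noun class.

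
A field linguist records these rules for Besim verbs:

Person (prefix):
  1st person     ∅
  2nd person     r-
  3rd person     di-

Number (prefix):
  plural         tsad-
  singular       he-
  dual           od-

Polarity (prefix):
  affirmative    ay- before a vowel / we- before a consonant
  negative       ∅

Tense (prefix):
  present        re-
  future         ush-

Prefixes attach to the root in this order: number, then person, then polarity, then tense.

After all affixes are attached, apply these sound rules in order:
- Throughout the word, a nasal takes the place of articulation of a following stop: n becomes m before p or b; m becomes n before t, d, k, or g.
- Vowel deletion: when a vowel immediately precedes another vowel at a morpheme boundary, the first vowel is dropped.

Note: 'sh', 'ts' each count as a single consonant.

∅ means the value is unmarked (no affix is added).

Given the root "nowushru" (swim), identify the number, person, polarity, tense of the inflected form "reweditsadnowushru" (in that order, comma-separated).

Segment: re-we-di-tsad-nowushru.
number: tsad- → plural.
person: di- → 3rd person.
polarity: ay/we- → affirmative.
tense: re- → present.

plural, 3rd person, affirmative, present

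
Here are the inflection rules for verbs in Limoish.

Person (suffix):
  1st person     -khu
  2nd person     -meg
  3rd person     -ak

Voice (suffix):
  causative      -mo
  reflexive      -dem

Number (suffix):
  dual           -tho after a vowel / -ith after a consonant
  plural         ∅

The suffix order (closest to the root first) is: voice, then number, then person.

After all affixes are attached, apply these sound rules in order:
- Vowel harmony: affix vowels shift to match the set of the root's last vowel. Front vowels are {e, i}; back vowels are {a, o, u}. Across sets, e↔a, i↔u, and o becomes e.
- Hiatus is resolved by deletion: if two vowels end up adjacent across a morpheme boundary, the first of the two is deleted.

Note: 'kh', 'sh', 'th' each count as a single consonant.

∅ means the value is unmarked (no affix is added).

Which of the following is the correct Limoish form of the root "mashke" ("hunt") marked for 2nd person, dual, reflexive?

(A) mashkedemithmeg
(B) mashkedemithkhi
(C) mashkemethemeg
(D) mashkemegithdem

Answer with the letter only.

A

Attach voice reflexive -dem → mashkedem.
Attach number dual -ith (after consonant 'm') → mashkedemith.
Attach person 2nd person -meg → mashkedemithmeg.
Vowel harmony: no change.
Vowel deletion: no change.
So the correct form is mashkedemithmeg, option (A).
(B) mashkedemithkhi is wrong: it uses 1st person instead of 2nd person for person.
(C) mashkemethemeg is wrong: it uses causative instead of reflexive for voice.
(D) mashkemegithdem is wrong: it has the affixes in the wrong order.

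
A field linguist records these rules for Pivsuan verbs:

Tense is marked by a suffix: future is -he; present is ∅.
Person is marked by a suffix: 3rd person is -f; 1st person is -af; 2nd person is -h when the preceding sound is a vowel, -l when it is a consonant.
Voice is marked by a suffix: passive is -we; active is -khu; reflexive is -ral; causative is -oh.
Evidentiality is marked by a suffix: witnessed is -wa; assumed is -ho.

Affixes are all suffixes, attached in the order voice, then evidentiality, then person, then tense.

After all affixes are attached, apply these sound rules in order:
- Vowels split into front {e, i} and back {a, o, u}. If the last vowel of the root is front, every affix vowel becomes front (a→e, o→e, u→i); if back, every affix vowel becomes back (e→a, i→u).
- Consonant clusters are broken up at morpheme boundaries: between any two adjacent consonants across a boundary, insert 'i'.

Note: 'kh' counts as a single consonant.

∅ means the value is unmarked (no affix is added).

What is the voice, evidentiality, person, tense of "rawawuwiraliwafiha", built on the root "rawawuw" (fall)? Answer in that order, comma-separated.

reflexive, witnessed, 3rd person, future

Segment: rawawuw-ral-wa-f-he.
voice: -ral → reflexive.
evidentiality: -wa → witnessed.
person: -f → 3rd person.
tense: -he → future.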